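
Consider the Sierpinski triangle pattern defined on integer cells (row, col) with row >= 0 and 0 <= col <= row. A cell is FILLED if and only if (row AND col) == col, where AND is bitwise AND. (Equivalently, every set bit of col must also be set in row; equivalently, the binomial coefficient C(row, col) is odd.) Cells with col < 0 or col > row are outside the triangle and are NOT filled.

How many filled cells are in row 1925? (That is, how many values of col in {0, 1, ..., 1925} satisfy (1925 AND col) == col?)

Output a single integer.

Answer: 64

Derivation:
1925 in binary = 11110000101
popcount(1925) = number of 1-bits in 11110000101 = 6
A col c satisfies (1925 AND c) == c iff every set bit of c is also set in 1925; each of the 6 set bits of 1925 can independently be on or off in c.
count = 2^6 = 64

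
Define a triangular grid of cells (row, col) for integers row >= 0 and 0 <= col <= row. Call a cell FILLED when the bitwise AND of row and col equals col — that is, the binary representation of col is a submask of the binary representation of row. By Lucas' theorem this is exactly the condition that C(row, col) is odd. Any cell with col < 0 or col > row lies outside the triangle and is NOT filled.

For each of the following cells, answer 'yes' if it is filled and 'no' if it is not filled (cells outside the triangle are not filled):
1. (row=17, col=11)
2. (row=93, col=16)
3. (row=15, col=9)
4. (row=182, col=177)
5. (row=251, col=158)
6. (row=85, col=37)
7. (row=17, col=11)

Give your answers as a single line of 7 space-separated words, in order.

Answer: no yes yes no no no no

Derivation:
(17,11): row=0b10001, col=0b1011, row AND col = 0b1 = 1; 1 != 11 -> empty
(93,16): row=0b1011101, col=0b10000, row AND col = 0b10000 = 16; 16 == 16 -> filled
(15,9): row=0b1111, col=0b1001, row AND col = 0b1001 = 9; 9 == 9 -> filled
(182,177): row=0b10110110, col=0b10110001, row AND col = 0b10110000 = 176; 176 != 177 -> empty
(251,158): row=0b11111011, col=0b10011110, row AND col = 0b10011010 = 154; 154 != 158 -> empty
(85,37): row=0b1010101, col=0b100101, row AND col = 0b101 = 5; 5 != 37 -> empty
(17,11): row=0b10001, col=0b1011, row AND col = 0b1 = 1; 1 != 11 -> empty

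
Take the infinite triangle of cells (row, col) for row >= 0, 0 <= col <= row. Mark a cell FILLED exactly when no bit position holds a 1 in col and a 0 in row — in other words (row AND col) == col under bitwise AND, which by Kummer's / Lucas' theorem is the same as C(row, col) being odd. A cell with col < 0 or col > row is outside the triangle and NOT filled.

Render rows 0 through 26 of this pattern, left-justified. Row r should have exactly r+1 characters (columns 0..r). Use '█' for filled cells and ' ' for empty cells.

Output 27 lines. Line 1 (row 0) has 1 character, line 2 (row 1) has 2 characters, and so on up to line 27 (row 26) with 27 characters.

r0=0: █
r1=1: ██
r2=10: █ █
r3=11: ████
r4=100: █   █
r5=101: ██  ██
r6=110: █ █ █ █
r7=111: ████████
r8=1000: █       █
r9=1001: ██      ██
r10=1010: █ █     █ █
r11=1011: ████    ████
r12=1100: █   █   █   █
r13=1101: ██  ██  ██  ██
r14=1110: █ █ █ █ █ █ █ █
r15=1111: ████████████████
r16=10000: █               █
r17=10001: ██              ██
r18=10010: █ █             █ █
r19=10011: ████            ████
r20=10100: █   █           █   █
r21=10101: ██  ██          ██  ██
r22=10110: █ █ █ █         █ █ █ █
r23=10111: ████████        ████████
r24=11000: █       █       █       █
r25=11001: ██      ██      ██      ██
r26=11010: █ █     █ █     █ █     █ █

Answer: █
██
█ █
████
█   █
██  ██
█ █ █ █
████████
█       █
██      ██
█ █     █ █
████    ████
█   █   █   █
██  ██  ██  ██
█ █ █ █ █ █ █ █
████████████████
█               █
██              ██
█ █             █ █
████            ████
█   █           █   █
██  ██          ██  ██
█ █ █ █         █ █ █ █
████████        ████████
█       █       █       █
██      ██      ██      ██
█ █     █ █     █ █     █ █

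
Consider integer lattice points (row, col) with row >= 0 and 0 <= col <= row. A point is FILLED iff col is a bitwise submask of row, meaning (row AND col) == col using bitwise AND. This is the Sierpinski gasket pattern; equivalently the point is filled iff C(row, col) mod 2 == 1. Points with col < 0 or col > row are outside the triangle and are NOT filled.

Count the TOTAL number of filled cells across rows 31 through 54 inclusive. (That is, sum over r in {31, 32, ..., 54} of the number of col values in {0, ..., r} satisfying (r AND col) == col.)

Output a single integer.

Answer: 270

Derivation:
r31=11111 pc5: +32 =32
r32=100000 pc1: +2 =34
r33=100001 pc2: +4 =38
r34=100010 pc2: +4 =42
r35=100011 pc3: +8 =50
r36=100100 pc2: +4 =54
r37=100101 pc3: +8 =62
r38=100110 pc3: +8 =70
r39=100111 pc4: +16 =86
r40=101000 pc2: +4 =90
r41=101001 pc3: +8 =98
r42=101010 pc3: +8 =106
r43=101011 pc4: +16 =122
r44=101100 pc3: +8 =130
r45=101101 pc4: +16 =146
r46=101110 pc4: +16 =162
r47=101111 pc5: +32 =194
r48=110000 pc2: +4 =198
r49=110001 pc3: +8 =206
r50=110010 pc3: +8 =214
r51=110011 pc4: +16 =230
r52=110100 pc3: +8 =238
r53=110101 pc4: +16 =254
r54=110110 pc4: +16 =270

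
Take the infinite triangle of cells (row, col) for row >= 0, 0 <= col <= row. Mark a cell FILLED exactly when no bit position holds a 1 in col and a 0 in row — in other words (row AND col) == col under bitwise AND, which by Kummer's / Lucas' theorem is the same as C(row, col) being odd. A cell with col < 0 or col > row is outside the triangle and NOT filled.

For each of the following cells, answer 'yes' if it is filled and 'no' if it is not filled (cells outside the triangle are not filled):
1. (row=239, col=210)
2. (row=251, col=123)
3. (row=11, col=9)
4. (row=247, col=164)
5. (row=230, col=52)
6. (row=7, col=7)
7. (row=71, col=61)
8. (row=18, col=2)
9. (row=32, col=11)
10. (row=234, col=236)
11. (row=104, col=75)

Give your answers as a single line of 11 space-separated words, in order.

(239,210): row=0b11101111, col=0b11010010, row AND col = 0b11000010 = 194; 194 != 210 -> empty
(251,123): row=0b11111011, col=0b1111011, row AND col = 0b1111011 = 123; 123 == 123 -> filled
(11,9): row=0b1011, col=0b1001, row AND col = 0b1001 = 9; 9 == 9 -> filled
(247,164): row=0b11110111, col=0b10100100, row AND col = 0b10100100 = 164; 164 == 164 -> filled
(230,52): row=0b11100110, col=0b110100, row AND col = 0b100100 = 36; 36 != 52 -> empty
(7,7): row=0b111, col=0b111, row AND col = 0b111 = 7; 7 == 7 -> filled
(71,61): row=0b1000111, col=0b111101, row AND col = 0b101 = 5; 5 != 61 -> empty
(18,2): row=0b10010, col=0b10, row AND col = 0b10 = 2; 2 == 2 -> filled
(32,11): row=0b100000, col=0b1011, row AND col = 0b0 = 0; 0 != 11 -> empty
(234,236): col outside [0, 234] -> not filled
(104,75): row=0b1101000, col=0b1001011, row AND col = 0b1001000 = 72; 72 != 75 -> empty

Answer: no yes yes yes no yes no yes no no no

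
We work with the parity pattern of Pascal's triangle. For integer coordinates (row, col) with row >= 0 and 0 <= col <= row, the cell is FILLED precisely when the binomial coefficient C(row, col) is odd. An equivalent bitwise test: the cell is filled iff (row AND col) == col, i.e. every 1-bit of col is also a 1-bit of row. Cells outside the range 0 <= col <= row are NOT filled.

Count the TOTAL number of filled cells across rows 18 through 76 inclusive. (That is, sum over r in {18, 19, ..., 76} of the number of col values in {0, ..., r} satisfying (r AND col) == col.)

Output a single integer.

r18=10010 pc2: +4 =4
r19=10011 pc3: +8 =12
r20=10100 pc2: +4 =16
r21=10101 pc3: +8 =24
r22=10110 pc3: +8 =32
r23=10111 pc4: +16 =48
r24=11000 pc2: +4 =52
r25=11001 pc3: +8 =60
r26=11010 pc3: +8 =68
r27=11011 pc4: +16 =84
r28=11100 pc3: +8 =92
r29=11101 pc4: +16 =108
r30=11110 pc4: +16 =124
r31=11111 pc5: +32 =156
r32=100000 pc1: +2 =158
r33=100001 pc2: +4 =162
r34=100010 pc2: +4 =166
r35=100011 pc3: +8 =174
r36=100100 pc2: +4 =178
r37=100101 pc3: +8 =186
r38=100110 pc3: +8 =194
r39=100111 pc4: +16 =210
r40=101000 pc2: +4 =214
r41=101001 pc3: +8 =222
r42=101010 pc3: +8 =230
r43=101011 pc4: +16 =246
r44=101100 pc3: +8 =254
r45=101101 pc4: +16 =270
r46=101110 pc4: +16 =286
r47=101111 pc5: +32 =318
r48=110000 pc2: +4 =322
r49=110001 pc3: +8 =330
r50=110010 pc3: +8 =338
r51=110011 pc4: +16 =354
r52=110100 pc3: +8 =362
r53=110101 pc4: +16 =378
r54=110110 pc4: +16 =394
r55=110111 pc5: +32 =426
r56=111000 pc3: +8 =434
r57=111001 pc4: +16 =450
r58=111010 pc4: +16 =466
r59=111011 pc5: +32 =498
r60=111100 pc4: +16 =514
r61=111101 pc5: +32 =546
r62=111110 pc5: +32 =578
r63=111111 pc6: +64 =642
r64=1000000 pc1: +2 =644
r65=1000001 pc2: +4 =648
r66=1000010 pc2: +4 =652
r67=1000011 pc3: +8 =660
r68=1000100 pc2: +4 =664
r69=1000101 pc3: +8 =672
r70=1000110 pc3: +8 =680
r71=1000111 pc4: +16 =696
r72=1001000 pc2: +4 =700
r73=1001001 pc3: +8 =708
r74=1001010 pc3: +8 =716
r75=1001011 pc4: +16 =732
r76=1001100 pc3: +8 =740

Answer: 740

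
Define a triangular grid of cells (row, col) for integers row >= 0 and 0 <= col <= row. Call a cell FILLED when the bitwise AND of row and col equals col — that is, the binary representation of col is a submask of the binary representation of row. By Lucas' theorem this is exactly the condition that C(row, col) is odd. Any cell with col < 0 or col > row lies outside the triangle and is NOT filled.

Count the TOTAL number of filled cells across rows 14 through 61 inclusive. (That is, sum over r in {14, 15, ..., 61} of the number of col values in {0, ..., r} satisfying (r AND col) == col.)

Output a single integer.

Answer: 576

Derivation:
r14=1110 pc3: +8 =8
r15=1111 pc4: +16 =24
r16=10000 pc1: +2 =26
r17=10001 pc2: +4 =30
r18=10010 pc2: +4 =34
r19=10011 pc3: +8 =42
r20=10100 pc2: +4 =46
r21=10101 pc3: +8 =54
r22=10110 pc3: +8 =62
r23=10111 pc4: +16 =78
r24=11000 pc2: +4 =82
r25=11001 pc3: +8 =90
r26=11010 pc3: +8 =98
r27=11011 pc4: +16 =114
r28=11100 pc3: +8 =122
r29=11101 pc4: +16 =138
r30=11110 pc4: +16 =154
r31=11111 pc5: +32 =186
r32=100000 pc1: +2 =188
r33=100001 pc2: +4 =192
r34=100010 pc2: +4 =196
r35=100011 pc3: +8 =204
r36=100100 pc2: +4 =208
r37=100101 pc3: +8 =216
r38=100110 pc3: +8 =224
r39=100111 pc4: +16 =240
r40=101000 pc2: +4 =244
r41=101001 pc3: +8 =252
r42=101010 pc3: +8 =260
r43=101011 pc4: +16 =276
r44=101100 pc3: +8 =284
r45=101101 pc4: +16 =300
r46=101110 pc4: +16 =316
r47=101111 pc5: +32 =348
r48=110000 pc2: +4 =352
r49=110001 pc3: +8 =360
r50=110010 pc3: +8 =368
r51=110011 pc4: +16 =384
r52=110100 pc3: +8 =392
r53=110101 pc4: +16 =408
r54=110110 pc4: +16 =424
r55=110111 pc5: +32 =456
r56=111000 pc3: +8 =464
r57=111001 pc4: +16 =480
r58=111010 pc4: +16 =496
r59=111011 pc5: +32 =528
r60=111100 pc4: +16 =544
r61=111101 pc5: +32 =576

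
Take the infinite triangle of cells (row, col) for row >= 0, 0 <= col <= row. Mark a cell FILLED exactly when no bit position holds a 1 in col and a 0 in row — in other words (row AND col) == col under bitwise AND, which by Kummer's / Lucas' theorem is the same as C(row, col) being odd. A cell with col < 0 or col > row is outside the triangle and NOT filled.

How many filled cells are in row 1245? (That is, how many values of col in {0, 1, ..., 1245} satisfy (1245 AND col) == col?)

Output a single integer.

1245 in binary = 10011011101
popcount(1245) = number of 1-bits in 10011011101 = 7
A col c satisfies (1245 AND c) == c iff every set bit of c is also set in 1245; each of the 7 set bits of 1245 can independently be on or off in c.
count = 2^7 = 128

Answer: 128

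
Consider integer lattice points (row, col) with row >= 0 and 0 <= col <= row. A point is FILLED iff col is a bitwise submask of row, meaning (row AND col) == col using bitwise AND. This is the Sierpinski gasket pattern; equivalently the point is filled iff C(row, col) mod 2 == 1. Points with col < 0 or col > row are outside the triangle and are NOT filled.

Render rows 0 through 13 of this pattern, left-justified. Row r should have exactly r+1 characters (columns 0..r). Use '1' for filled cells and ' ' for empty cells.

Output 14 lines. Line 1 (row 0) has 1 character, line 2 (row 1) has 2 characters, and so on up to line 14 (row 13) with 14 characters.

Answer: 1
11
1 1
1111
1   1
11  11
1 1 1 1
11111111
1       1
11      11
1 1     1 1
1111    1111
1   1   1   1
11  11  11  11

Derivation:
r0=0: 1
r1=1: 11
r2=10: 1 1
r3=11: 1111
r4=100: 1   1
r5=101: 11  11
r6=110: 1 1 1 1
r7=111: 11111111
r8=1000: 1       1
r9=1001: 11      11
r10=1010: 1 1     1 1
r11=1011: 1111    1111
r12=1100: 1   1   1   1
r13=1101: 11  11  11  11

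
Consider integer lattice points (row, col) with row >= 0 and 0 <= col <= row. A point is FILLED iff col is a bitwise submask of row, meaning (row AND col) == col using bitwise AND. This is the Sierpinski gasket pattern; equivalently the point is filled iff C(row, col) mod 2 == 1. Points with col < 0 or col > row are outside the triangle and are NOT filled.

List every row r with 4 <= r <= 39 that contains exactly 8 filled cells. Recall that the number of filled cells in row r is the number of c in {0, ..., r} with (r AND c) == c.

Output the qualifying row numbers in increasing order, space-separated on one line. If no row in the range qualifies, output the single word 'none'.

Row r has 2^popcount(r) filled cells, so we need popcount(r) = log2(8) = 3.
Scan r = 4..39 and keep those with exactly 3 one-bits:
r=4=100 popcount=1 -> skip
r=5=101 popcount=2 -> skip
r=6=110 popcount=2 -> skip
r=7=111 popcount=3 -> KEEP
r=8=1000 popcount=1 -> skip
r=9=1001 popcount=2 -> skip
r=10=1010 popcount=2 -> skip
r=11=1011 popcount=3 -> KEEP
r=12=1100 popcount=2 -> skip
r=13=1101 popcount=3 -> KEEP
r=14=1110 popcount=3 -> KEEP
r=15=1111 popcount=4 -> skip
r=16=10000 popcount=1 -> skip
r=17=10001 popcount=2 -> skip
r=18=10010 popcount=2 -> skip
r=19=10011 popcount=3 -> KEEP
r=20=10100 popcount=2 -> skip
r=21=10101 popcount=3 -> KEEP
r=22=10110 popcount=3 -> KEEP
r=23=10111 popcount=4 -> skip
r=24=11000 popcount=2 -> skip
r=25=11001 popcount=3 -> KEEP
r=26=11010 popcount=3 -> KEEP
r=27=11011 popcount=4 -> skip
r=28=11100 popcount=3 -> KEEP
r=29=11101 popcount=4 -> skip
r=30=11110 popcount=4 -> skip
r=31=11111 popcount=5 -> skip
r=32=100000 popcount=1 -> skip
r=33=100001 popcount=2 -> skip
r=34=100010 popcount=2 -> skip
r=35=100011 popcount=3 -> KEEP
r=36=100100 popcount=2 -> skip
r=37=100101 popcount=3 -> KEEP
r=38=100110 popcount=3 -> KEEP
r=39=100111 popcount=4 -> skip
Kept rows: 7 11 13 14 19 21 22 25 26 28 35 37 38

Answer: 7 11 13 14 19 21 22 25 26 28 35 37 38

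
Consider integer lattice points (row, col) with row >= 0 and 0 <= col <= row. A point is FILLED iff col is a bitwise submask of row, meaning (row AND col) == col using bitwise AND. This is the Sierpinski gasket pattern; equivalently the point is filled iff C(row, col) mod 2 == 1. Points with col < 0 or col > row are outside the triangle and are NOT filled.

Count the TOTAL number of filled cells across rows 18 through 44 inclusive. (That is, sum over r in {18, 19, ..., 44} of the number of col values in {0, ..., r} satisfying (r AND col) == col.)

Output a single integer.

r18=10010 pc2: +4 =4
r19=10011 pc3: +8 =12
r20=10100 pc2: +4 =16
r21=10101 pc3: +8 =24
r22=10110 pc3: +8 =32
r23=10111 pc4: +16 =48
r24=11000 pc2: +4 =52
r25=11001 pc3: +8 =60
r26=11010 pc3: +8 =68
r27=11011 pc4: +16 =84
r28=11100 pc3: +8 =92
r29=11101 pc4: +16 =108
r30=11110 pc4: +16 =124
r31=11111 pc5: +32 =156
r32=100000 pc1: +2 =158
r33=100001 pc2: +4 =162
r34=100010 pc2: +4 =166
r35=100011 pc3: +8 =174
r36=100100 pc2: +4 =178
r37=100101 pc3: +8 =186
r38=100110 pc3: +8 =194
r39=100111 pc4: +16 =210
r40=101000 pc2: +4 =214
r41=101001 pc3: +8 =222
r42=101010 pc3: +8 =230
r43=101011 pc4: +16 =246
r44=101100 pc3: +8 =254

Answer: 254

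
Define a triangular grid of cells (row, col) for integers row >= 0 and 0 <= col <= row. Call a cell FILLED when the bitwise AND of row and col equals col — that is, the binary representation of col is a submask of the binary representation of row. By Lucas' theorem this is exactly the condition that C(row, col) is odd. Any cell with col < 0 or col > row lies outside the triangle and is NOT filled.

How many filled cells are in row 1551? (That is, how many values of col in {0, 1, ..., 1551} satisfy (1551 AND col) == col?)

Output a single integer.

Answer: 64

Derivation:
1551 in binary = 11000001111
popcount(1551) = number of 1-bits in 11000001111 = 6
A col c satisfies (1551 AND c) == c iff every set bit of c is also set in 1551; each of the 6 set bits of 1551 can independently be on or off in c.
count = 2^6 = 64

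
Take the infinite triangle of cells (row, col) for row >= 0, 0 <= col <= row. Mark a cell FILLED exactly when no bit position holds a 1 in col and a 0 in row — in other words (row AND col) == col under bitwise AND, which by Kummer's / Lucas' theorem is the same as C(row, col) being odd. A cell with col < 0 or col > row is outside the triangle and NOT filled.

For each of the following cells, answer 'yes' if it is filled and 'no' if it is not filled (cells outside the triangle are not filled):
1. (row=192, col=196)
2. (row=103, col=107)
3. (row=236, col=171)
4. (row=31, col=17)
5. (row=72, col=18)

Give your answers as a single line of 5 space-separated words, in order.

Answer: no no no yes no

Derivation:
(192,196): col outside [0, 192] -> not filled
(103,107): col outside [0, 103] -> not filled
(236,171): row=0b11101100, col=0b10101011, row AND col = 0b10101000 = 168; 168 != 171 -> empty
(31,17): row=0b11111, col=0b10001, row AND col = 0b10001 = 17; 17 == 17 -> filled
(72,18): row=0b1001000, col=0b10010, row AND col = 0b0 = 0; 0 != 18 -> empty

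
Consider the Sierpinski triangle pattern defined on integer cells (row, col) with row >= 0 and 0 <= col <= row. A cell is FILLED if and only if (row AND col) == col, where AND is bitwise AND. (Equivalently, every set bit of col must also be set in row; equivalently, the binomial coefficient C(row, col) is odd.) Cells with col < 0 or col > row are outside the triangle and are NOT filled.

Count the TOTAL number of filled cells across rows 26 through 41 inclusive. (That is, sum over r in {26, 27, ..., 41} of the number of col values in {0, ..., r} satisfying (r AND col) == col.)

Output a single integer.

r26=11010 pc3: +8 =8
r27=11011 pc4: +16 =24
r28=11100 pc3: +8 =32
r29=11101 pc4: +16 =48
r30=11110 pc4: +16 =64
r31=11111 pc5: +32 =96
r32=100000 pc1: +2 =98
r33=100001 pc2: +4 =102
r34=100010 pc2: +4 =106
r35=100011 pc3: +8 =114
r36=100100 pc2: +4 =118
r37=100101 pc3: +8 =126
r38=100110 pc3: +8 =134
r39=100111 pc4: +16 =150
r40=101000 pc2: +4 =154
r41=101001 pc3: +8 =162

Answer: 162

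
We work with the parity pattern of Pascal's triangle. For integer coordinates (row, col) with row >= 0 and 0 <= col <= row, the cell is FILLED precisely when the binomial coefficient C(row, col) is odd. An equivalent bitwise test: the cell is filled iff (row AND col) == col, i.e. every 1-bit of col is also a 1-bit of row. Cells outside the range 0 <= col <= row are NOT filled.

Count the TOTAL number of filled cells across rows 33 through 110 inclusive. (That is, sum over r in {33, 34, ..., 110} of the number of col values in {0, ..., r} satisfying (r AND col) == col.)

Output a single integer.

r33=100001 pc2: +4 =4
r34=100010 pc2: +4 =8
r35=100011 pc3: +8 =16
r36=100100 pc2: +4 =20
r37=100101 pc3: +8 =28
r38=100110 pc3: +8 =36
r39=100111 pc4: +16 =52
r40=101000 pc2: +4 =56
r41=101001 pc3: +8 =64
r42=101010 pc3: +8 =72
r43=101011 pc4: +16 =88
r44=101100 pc3: +8 =96
r45=101101 pc4: +16 =112
r46=101110 pc4: +16 =128
r47=101111 pc5: +32 =160
r48=110000 pc2: +4 =164
r49=110001 pc3: +8 =172
r50=110010 pc3: +8 =180
r51=110011 pc4: +16 =196
r52=110100 pc3: +8 =204
r53=110101 pc4: +16 =220
r54=110110 pc4: +16 =236
r55=110111 pc5: +32 =268
r56=111000 pc3: +8 =276
r57=111001 pc4: +16 =292
r58=111010 pc4: +16 =308
r59=111011 pc5: +32 =340
r60=111100 pc4: +16 =356
r61=111101 pc5: +32 =388
r62=111110 pc5: +32 =420
r63=111111 pc6: +64 =484
r64=1000000 pc1: +2 =486
r65=1000001 pc2: +4 =490
r66=1000010 pc2: +4 =494
r67=1000011 pc3: +8 =502
r68=1000100 pc2: +4 =506
r69=1000101 pc3: +8 =514
r70=1000110 pc3: +8 =522
r71=1000111 pc4: +16 =538
r72=1001000 pc2: +4 =542
r73=1001001 pc3: +8 =550
r74=1001010 pc3: +8 =558
r75=1001011 pc4: +16 =574
r76=1001100 pc3: +8 =582
r77=1001101 pc4: +16 =598
r78=1001110 pc4: +16 =614
r79=1001111 pc5: +32 =646
r80=1010000 pc2: +4 =650
r81=1010001 pc3: +8 =658
r82=1010010 pc3: +8 =666
r83=1010011 pc4: +16 =682
r84=1010100 pc3: +8 =690
r85=1010101 pc4: +16 =706
r86=1010110 pc4: +16 =722
r87=1010111 pc5: +32 =754
r88=1011000 pc3: +8 =762
r89=1011001 pc4: +16 =778
r90=1011010 pc4: +16 =794
r91=1011011 pc5: +32 =826
r92=1011100 pc4: +16 =842
r93=1011101 pc5: +32 =874
r94=1011110 pc5: +32 =906
r95=1011111 pc6: +64 =970
r96=1100000 pc2: +4 =974
r97=1100001 pc3: +8 =982
r98=1100010 pc3: +8 =990
r99=1100011 pc4: +16 =1006
r100=1100100 pc3: +8 =1014
r101=1100101 pc4: +16 =1030
r102=1100110 pc4: +16 =1046
r103=1100111 pc5: +32 =1078
r104=1101000 pc3: +8 =1086
r105=1101001 pc4: +16 =1102
r106=1101010 pc4: +16 =1118
r107=1101011 pc5: +32 =1150
r108=1101100 pc4: +16 =1166
r109=1101101 pc5: +32 =1198
r110=1101110 pc5: +32 =1230

Answer: 1230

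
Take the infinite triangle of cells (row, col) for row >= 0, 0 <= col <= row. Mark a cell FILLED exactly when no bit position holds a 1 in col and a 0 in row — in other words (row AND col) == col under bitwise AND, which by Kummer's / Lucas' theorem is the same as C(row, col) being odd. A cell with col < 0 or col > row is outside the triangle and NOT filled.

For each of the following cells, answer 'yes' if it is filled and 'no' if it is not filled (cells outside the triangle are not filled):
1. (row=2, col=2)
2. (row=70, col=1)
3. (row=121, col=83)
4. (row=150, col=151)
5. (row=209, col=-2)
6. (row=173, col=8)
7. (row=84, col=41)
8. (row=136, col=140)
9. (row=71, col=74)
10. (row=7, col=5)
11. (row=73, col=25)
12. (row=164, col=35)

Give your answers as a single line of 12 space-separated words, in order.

Answer: yes no no no no yes no no no yes no no

Derivation:
(2,2): row=0b10, col=0b10, row AND col = 0b10 = 2; 2 == 2 -> filled
(70,1): row=0b1000110, col=0b1, row AND col = 0b0 = 0; 0 != 1 -> empty
(121,83): row=0b1111001, col=0b1010011, row AND col = 0b1010001 = 81; 81 != 83 -> empty
(150,151): col outside [0, 150] -> not filled
(209,-2): col outside [0, 209] -> not filled
(173,8): row=0b10101101, col=0b1000, row AND col = 0b1000 = 8; 8 == 8 -> filled
(84,41): row=0b1010100, col=0b101001, row AND col = 0b0 = 0; 0 != 41 -> empty
(136,140): col outside [0, 136] -> not filled
(71,74): col outside [0, 71] -> not filled
(7,5): row=0b111, col=0b101, row AND col = 0b101 = 5; 5 == 5 -> filled
(73,25): row=0b1001001, col=0b11001, row AND col = 0b1001 = 9; 9 != 25 -> empty
(164,35): row=0b10100100, col=0b100011, row AND col = 0b100000 = 32; 32 != 35 -> empty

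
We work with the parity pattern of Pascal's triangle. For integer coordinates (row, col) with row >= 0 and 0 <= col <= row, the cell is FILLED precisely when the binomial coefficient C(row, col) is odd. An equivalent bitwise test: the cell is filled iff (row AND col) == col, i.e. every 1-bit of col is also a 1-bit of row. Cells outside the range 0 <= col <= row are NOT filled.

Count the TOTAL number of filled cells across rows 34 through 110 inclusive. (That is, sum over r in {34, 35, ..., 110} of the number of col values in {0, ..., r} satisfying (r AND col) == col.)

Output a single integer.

Answer: 1226

Derivation:
r34=100010 pc2: +4 =4
r35=100011 pc3: +8 =12
r36=100100 pc2: +4 =16
r37=100101 pc3: +8 =24
r38=100110 pc3: +8 =32
r39=100111 pc4: +16 =48
r40=101000 pc2: +4 =52
r41=101001 pc3: +8 =60
r42=101010 pc3: +8 =68
r43=101011 pc4: +16 =84
r44=101100 pc3: +8 =92
r45=101101 pc4: +16 =108
r46=101110 pc4: +16 =124
r47=101111 pc5: +32 =156
r48=110000 pc2: +4 =160
r49=110001 pc3: +8 =168
r50=110010 pc3: +8 =176
r51=110011 pc4: +16 =192
r52=110100 pc3: +8 =200
r53=110101 pc4: +16 =216
r54=110110 pc4: +16 =232
r55=110111 pc5: +32 =264
r56=111000 pc3: +8 =272
r57=111001 pc4: +16 =288
r58=111010 pc4: +16 =304
r59=111011 pc5: +32 =336
r60=111100 pc4: +16 =352
r61=111101 pc5: +32 =384
r62=111110 pc5: +32 =416
r63=111111 pc6: +64 =480
r64=1000000 pc1: +2 =482
r65=1000001 pc2: +4 =486
r66=1000010 pc2: +4 =490
r67=1000011 pc3: +8 =498
r68=1000100 pc2: +4 =502
r69=1000101 pc3: +8 =510
r70=1000110 pc3: +8 =518
r71=1000111 pc4: +16 =534
r72=1001000 pc2: +4 =538
r73=1001001 pc3: +8 =546
r74=1001010 pc3: +8 =554
r75=1001011 pc4: +16 =570
r76=1001100 pc3: +8 =578
r77=1001101 pc4: +16 =594
r78=1001110 pc4: +16 =610
r79=1001111 pc5: +32 =642
r80=1010000 pc2: +4 =646
r81=1010001 pc3: +8 =654
r82=1010010 pc3: +8 =662
r83=1010011 pc4: +16 =678
r84=1010100 pc3: +8 =686
r85=1010101 pc4: +16 =702
r86=1010110 pc4: +16 =718
r87=1010111 pc5: +32 =750
r88=1011000 pc3: +8 =758
r89=1011001 pc4: +16 =774
r90=1011010 pc4: +16 =790
r91=1011011 pc5: +32 =822
r92=1011100 pc4: +16 =838
r93=1011101 pc5: +32 =870
r94=1011110 pc5: +32 =902
r95=1011111 pc6: +64 =966
r96=1100000 pc2: +4 =970
r97=1100001 pc3: +8 =978
r98=1100010 pc3: +8 =986
r99=1100011 pc4: +16 =1002
r100=1100100 pc3: +8 =1010
r101=1100101 pc4: +16 =1026
r102=1100110 pc4: +16 =1042
r103=1100111 pc5: +32 =1074
r104=1101000 pc3: +8 =1082
r105=1101001 pc4: +16 =1098
r106=1101010 pc4: +16 =1114
r107=1101011 pc5: +32 =1146
r108=1101100 pc4: +16 =1162
r109=1101101 pc5: +32 =1194
r110=1101110 pc5: +32 =1226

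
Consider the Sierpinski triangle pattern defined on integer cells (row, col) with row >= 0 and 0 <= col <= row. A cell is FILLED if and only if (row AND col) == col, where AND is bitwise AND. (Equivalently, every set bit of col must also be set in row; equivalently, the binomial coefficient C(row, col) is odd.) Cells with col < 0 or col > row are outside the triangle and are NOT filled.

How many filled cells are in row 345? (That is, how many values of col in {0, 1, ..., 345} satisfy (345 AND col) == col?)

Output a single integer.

Answer: 32

Derivation:
345 in binary = 101011001
popcount(345) = number of 1-bits in 101011001 = 5
A col c satisfies (345 AND c) == c iff every set bit of c is also set in 345; each of the 5 set bits of 345 can independently be on or off in c.
count = 2^5 = 32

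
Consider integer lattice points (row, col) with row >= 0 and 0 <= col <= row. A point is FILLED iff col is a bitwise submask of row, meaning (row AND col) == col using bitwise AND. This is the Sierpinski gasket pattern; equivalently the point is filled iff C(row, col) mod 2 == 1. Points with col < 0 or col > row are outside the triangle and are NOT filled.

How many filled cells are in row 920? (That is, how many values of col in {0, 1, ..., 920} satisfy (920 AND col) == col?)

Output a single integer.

Answer: 32

Derivation:
920 in binary = 1110011000
popcount(920) = number of 1-bits in 1110011000 = 5
A col c satisfies (920 AND c) == c iff every set bit of c is also set in 920; each of the 5 set bits of 920 can independently be on or off in c.
count = 2^5 = 32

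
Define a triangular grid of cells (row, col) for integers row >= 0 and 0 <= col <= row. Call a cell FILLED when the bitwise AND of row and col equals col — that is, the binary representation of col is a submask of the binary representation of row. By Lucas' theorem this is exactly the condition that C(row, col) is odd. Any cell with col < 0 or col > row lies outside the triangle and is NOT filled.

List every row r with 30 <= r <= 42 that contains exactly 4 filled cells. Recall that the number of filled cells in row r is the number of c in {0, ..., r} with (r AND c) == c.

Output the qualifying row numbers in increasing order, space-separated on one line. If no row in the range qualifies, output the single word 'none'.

Row r has 2^popcount(r) filled cells, so we need popcount(r) = log2(4) = 2.
Scan r = 30..42 and keep those with exactly 2 one-bits:
r=30=11110 popcount=4 -> skip
r=31=11111 popcount=5 -> skip
r=32=100000 popcount=1 -> skip
r=33=100001 popcount=2 -> KEEP
r=34=100010 popcount=2 -> KEEP
r=35=100011 popcount=3 -> skip
r=36=100100 popcount=2 -> KEEP
r=37=100101 popcount=3 -> skip
r=38=100110 popcount=3 -> skip
r=39=100111 popcount=4 -> skip
r=40=101000 popcount=2 -> KEEP
r=41=101001 popcount=3 -> skip
r=42=101010 popcount=3 -> skip
Kept rows: 33 34 36 40

Answer: 33 34 36 40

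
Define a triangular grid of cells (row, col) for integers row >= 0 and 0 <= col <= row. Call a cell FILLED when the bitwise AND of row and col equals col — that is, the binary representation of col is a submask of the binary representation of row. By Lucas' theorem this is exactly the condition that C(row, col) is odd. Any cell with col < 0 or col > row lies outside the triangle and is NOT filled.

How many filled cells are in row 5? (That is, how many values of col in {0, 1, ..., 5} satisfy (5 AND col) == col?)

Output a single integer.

Answer: 4

Derivation:
5 in binary = 101
popcount(5) = number of 1-bits in 101 = 2
A col c satisfies (5 AND c) == c iff every set bit of c is also set in 5; each of the 2 set bits of 5 can independently be on or off in c.
count = 2^2 = 4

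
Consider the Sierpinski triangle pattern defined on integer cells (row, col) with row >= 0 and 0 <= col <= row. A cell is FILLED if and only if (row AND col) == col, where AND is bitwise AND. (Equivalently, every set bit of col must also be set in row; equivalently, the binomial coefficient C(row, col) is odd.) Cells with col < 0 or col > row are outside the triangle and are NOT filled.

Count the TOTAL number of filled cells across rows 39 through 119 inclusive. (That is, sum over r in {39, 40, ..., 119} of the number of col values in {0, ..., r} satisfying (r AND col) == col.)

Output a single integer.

Answer: 1474

Derivation:
r39=100111 pc4: +16 =16
r40=101000 pc2: +4 =20
r41=101001 pc3: +8 =28
r42=101010 pc3: +8 =36
r43=101011 pc4: +16 =52
r44=101100 pc3: +8 =60
r45=101101 pc4: +16 =76
r46=101110 pc4: +16 =92
r47=101111 pc5: +32 =124
r48=110000 pc2: +4 =128
r49=110001 pc3: +8 =136
r50=110010 pc3: +8 =144
r51=110011 pc4: +16 =160
r52=110100 pc3: +8 =168
r53=110101 pc4: +16 =184
r54=110110 pc4: +16 =200
r55=110111 pc5: +32 =232
r56=111000 pc3: +8 =240
r57=111001 pc4: +16 =256
r58=111010 pc4: +16 =272
r59=111011 pc5: +32 =304
r60=111100 pc4: +16 =320
r61=111101 pc5: +32 =352
r62=111110 pc5: +32 =384
r63=111111 pc6: +64 =448
r64=1000000 pc1: +2 =450
r65=1000001 pc2: +4 =454
r66=1000010 pc2: +4 =458
r67=1000011 pc3: +8 =466
r68=1000100 pc2: +4 =470
r69=1000101 pc3: +8 =478
r70=1000110 pc3: +8 =486
r71=1000111 pc4: +16 =502
r72=1001000 pc2: +4 =506
r73=1001001 pc3: +8 =514
r74=1001010 pc3: +8 =522
r75=1001011 pc4: +16 =538
r76=1001100 pc3: +8 =546
r77=1001101 pc4: +16 =562
r78=1001110 pc4: +16 =578
r79=1001111 pc5: +32 =610
r80=1010000 pc2: +4 =614
r81=1010001 pc3: +8 =622
r82=1010010 pc3: +8 =630
r83=1010011 pc4: +16 =646
r84=1010100 pc3: +8 =654
r85=1010101 pc4: +16 =670
r86=1010110 pc4: +16 =686
r87=1010111 pc5: +32 =718
r88=1011000 pc3: +8 =726
r89=1011001 pc4: +16 =742
r90=1011010 pc4: +16 =758
r91=1011011 pc5: +32 =790
r92=1011100 pc4: +16 =806
r93=1011101 pc5: +32 =838
r94=1011110 pc5: +32 =870
r95=1011111 pc6: +64 =934
r96=1100000 pc2: +4 =938
r97=1100001 pc3: +8 =946
r98=1100010 pc3: +8 =954
r99=1100011 pc4: +16 =970
r100=1100100 pc3: +8 =978
r101=1100101 pc4: +16 =994
r102=1100110 pc4: +16 =1010
r103=1100111 pc5: +32 =1042
r104=1101000 pc3: +8 =1050
r105=1101001 pc4: +16 =1066
r106=1101010 pc4: +16 =1082
r107=1101011 pc5: +32 =1114
r108=1101100 pc4: +16 =1130
r109=1101101 pc5: +32 =1162
r110=1101110 pc5: +32 =1194
r111=1101111 pc6: +64 =1258
r112=1110000 pc3: +8 =1266
r113=1110001 pc4: +16 =1282
r114=1110010 pc4: +16 =1298
r115=1110011 pc5: +32 =1330
r116=1110100 pc4: +16 =1346
r117=1110101 pc5: +32 =1378
r118=1110110 pc5: +32 =1410
r119=1110111 pc6: +64 =1474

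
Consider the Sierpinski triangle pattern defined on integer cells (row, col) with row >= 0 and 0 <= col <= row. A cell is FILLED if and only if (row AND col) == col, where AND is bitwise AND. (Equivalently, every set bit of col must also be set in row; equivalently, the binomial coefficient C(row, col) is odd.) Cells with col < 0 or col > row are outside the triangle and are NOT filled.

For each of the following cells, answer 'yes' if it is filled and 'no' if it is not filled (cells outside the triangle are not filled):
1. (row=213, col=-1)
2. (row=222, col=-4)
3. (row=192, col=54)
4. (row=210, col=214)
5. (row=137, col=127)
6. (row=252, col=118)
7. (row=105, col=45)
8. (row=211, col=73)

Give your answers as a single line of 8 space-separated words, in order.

(213,-1): col outside [0, 213] -> not filled
(222,-4): col outside [0, 222] -> not filled
(192,54): row=0b11000000, col=0b110110, row AND col = 0b0 = 0; 0 != 54 -> empty
(210,214): col outside [0, 210] -> not filled
(137,127): row=0b10001001, col=0b1111111, row AND col = 0b1001 = 9; 9 != 127 -> empty
(252,118): row=0b11111100, col=0b1110110, row AND col = 0b1110100 = 116; 116 != 118 -> empty
(105,45): row=0b1101001, col=0b101101, row AND col = 0b101001 = 41; 41 != 45 -> empty
(211,73): row=0b11010011, col=0b1001001, row AND col = 0b1000001 = 65; 65 != 73 -> empty

Answer: no no no no no no no no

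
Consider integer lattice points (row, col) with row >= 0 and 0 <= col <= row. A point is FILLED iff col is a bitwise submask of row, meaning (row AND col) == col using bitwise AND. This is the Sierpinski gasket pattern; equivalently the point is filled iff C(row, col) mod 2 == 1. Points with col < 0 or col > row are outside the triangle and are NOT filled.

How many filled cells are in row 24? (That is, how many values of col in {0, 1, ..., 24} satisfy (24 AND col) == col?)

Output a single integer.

24 in binary = 11000
popcount(24) = number of 1-bits in 11000 = 2
A col c satisfies (24 AND c) == c iff every set bit of c is also set in 24; each of the 2 set bits of 24 can independently be on or off in c.
count = 2^2 = 4

Answer: 4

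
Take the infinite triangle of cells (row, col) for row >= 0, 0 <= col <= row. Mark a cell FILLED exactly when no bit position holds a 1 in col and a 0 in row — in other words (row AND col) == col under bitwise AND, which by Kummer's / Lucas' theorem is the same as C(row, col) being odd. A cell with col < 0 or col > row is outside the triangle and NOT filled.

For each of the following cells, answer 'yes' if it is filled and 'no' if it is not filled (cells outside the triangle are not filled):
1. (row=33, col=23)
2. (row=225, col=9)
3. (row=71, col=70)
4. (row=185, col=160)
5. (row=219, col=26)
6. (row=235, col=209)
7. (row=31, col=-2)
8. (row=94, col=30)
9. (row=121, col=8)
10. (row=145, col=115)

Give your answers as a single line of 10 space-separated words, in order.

(33,23): row=0b100001, col=0b10111, row AND col = 0b1 = 1; 1 != 23 -> empty
(225,9): row=0b11100001, col=0b1001, row AND col = 0b1 = 1; 1 != 9 -> empty
(71,70): row=0b1000111, col=0b1000110, row AND col = 0b1000110 = 70; 70 == 70 -> filled
(185,160): row=0b10111001, col=0b10100000, row AND col = 0b10100000 = 160; 160 == 160 -> filled
(219,26): row=0b11011011, col=0b11010, row AND col = 0b11010 = 26; 26 == 26 -> filled
(235,209): row=0b11101011, col=0b11010001, row AND col = 0b11000001 = 193; 193 != 209 -> empty
(31,-2): col outside [0, 31] -> not filled
(94,30): row=0b1011110, col=0b11110, row AND col = 0b11110 = 30; 30 == 30 -> filled
(121,8): row=0b1111001, col=0b1000, row AND col = 0b1000 = 8; 8 == 8 -> filled
(145,115): row=0b10010001, col=0b1110011, row AND col = 0b10001 = 17; 17 != 115 -> empty

Answer: no no yes yes yes no no yes yes no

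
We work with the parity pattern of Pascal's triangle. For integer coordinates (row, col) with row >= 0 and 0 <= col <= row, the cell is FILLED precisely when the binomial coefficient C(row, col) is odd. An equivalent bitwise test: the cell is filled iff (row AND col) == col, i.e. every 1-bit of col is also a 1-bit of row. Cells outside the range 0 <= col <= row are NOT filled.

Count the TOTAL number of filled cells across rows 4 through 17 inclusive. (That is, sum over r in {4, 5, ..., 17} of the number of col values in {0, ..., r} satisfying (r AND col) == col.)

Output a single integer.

r4=100 pc1: +2 =2
r5=101 pc2: +4 =6
r6=110 pc2: +4 =10
r7=111 pc3: +8 =18
r8=1000 pc1: +2 =20
r9=1001 pc2: +4 =24
r10=1010 pc2: +4 =28
r11=1011 pc3: +8 =36
r12=1100 pc2: +4 =40
r13=1101 pc3: +8 =48
r14=1110 pc3: +8 =56
r15=1111 pc4: +16 =72
r16=10000 pc1: +2 =74
r17=10001 pc2: +4 =78

Answer: 78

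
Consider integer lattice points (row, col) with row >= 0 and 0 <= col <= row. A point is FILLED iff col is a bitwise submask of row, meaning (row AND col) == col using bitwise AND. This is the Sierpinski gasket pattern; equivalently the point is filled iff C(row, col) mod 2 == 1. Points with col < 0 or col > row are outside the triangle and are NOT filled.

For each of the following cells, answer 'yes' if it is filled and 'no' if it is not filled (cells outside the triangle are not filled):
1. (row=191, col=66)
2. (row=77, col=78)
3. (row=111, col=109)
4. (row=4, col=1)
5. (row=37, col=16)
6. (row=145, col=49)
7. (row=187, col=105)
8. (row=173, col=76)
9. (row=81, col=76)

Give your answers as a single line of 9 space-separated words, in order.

(191,66): row=0b10111111, col=0b1000010, row AND col = 0b10 = 2; 2 != 66 -> empty
(77,78): col outside [0, 77] -> not filled
(111,109): row=0b1101111, col=0b1101101, row AND col = 0b1101101 = 109; 109 == 109 -> filled
(4,1): row=0b100, col=0b1, row AND col = 0b0 = 0; 0 != 1 -> empty
(37,16): row=0b100101, col=0b10000, row AND col = 0b0 = 0; 0 != 16 -> empty
(145,49): row=0b10010001, col=0b110001, row AND col = 0b10001 = 17; 17 != 49 -> empty
(187,105): row=0b10111011, col=0b1101001, row AND col = 0b101001 = 41; 41 != 105 -> empty
(173,76): row=0b10101101, col=0b1001100, row AND col = 0b1100 = 12; 12 != 76 -> empty
(81,76): row=0b1010001, col=0b1001100, row AND col = 0b1000000 = 64; 64 != 76 -> empty

Answer: no no yes no no no no no no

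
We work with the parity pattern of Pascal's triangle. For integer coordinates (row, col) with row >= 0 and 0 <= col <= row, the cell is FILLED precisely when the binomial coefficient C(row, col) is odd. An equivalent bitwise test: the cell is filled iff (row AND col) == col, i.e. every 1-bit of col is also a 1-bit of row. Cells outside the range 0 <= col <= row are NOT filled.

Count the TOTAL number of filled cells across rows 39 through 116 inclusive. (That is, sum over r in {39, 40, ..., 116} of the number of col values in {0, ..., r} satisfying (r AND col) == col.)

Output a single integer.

Answer: 1346

Derivation:
r39=100111 pc4: +16 =16
r40=101000 pc2: +4 =20
r41=101001 pc3: +8 =28
r42=101010 pc3: +8 =36
r43=101011 pc4: +16 =52
r44=101100 pc3: +8 =60
r45=101101 pc4: +16 =76
r46=101110 pc4: +16 =92
r47=101111 pc5: +32 =124
r48=110000 pc2: +4 =128
r49=110001 pc3: +8 =136
r50=110010 pc3: +8 =144
r51=110011 pc4: +16 =160
r52=110100 pc3: +8 =168
r53=110101 pc4: +16 =184
r54=110110 pc4: +16 =200
r55=110111 pc5: +32 =232
r56=111000 pc3: +8 =240
r57=111001 pc4: +16 =256
r58=111010 pc4: +16 =272
r59=111011 pc5: +32 =304
r60=111100 pc4: +16 =320
r61=111101 pc5: +32 =352
r62=111110 pc5: +32 =384
r63=111111 pc6: +64 =448
r64=1000000 pc1: +2 =450
r65=1000001 pc2: +4 =454
r66=1000010 pc2: +4 =458
r67=1000011 pc3: +8 =466
r68=1000100 pc2: +4 =470
r69=1000101 pc3: +8 =478
r70=1000110 pc3: +8 =486
r71=1000111 pc4: +16 =502
r72=1001000 pc2: +4 =506
r73=1001001 pc3: +8 =514
r74=1001010 pc3: +8 =522
r75=1001011 pc4: +16 =538
r76=1001100 pc3: +8 =546
r77=1001101 pc4: +16 =562
r78=1001110 pc4: +16 =578
r79=1001111 pc5: +32 =610
r80=1010000 pc2: +4 =614
r81=1010001 pc3: +8 =622
r82=1010010 pc3: +8 =630
r83=1010011 pc4: +16 =646
r84=1010100 pc3: +8 =654
r85=1010101 pc4: +16 =670
r86=1010110 pc4: +16 =686
r87=1010111 pc5: +32 =718
r88=1011000 pc3: +8 =726
r89=1011001 pc4: +16 =742
r90=1011010 pc4: +16 =758
r91=1011011 pc5: +32 =790
r92=1011100 pc4: +16 =806
r93=1011101 pc5: +32 =838
r94=1011110 pc5: +32 =870
r95=1011111 pc6: +64 =934
r96=1100000 pc2: +4 =938
r97=1100001 pc3: +8 =946
r98=1100010 pc3: +8 =954
r99=1100011 pc4: +16 =970
r100=1100100 pc3: +8 =978
r101=1100101 pc4: +16 =994
r102=1100110 pc4: +16 =1010
r103=1100111 pc5: +32 =1042
r104=1101000 pc3: +8 =1050
r105=1101001 pc4: +16 =1066
r106=1101010 pc4: +16 =1082
r107=1101011 pc5: +32 =1114
r108=1101100 pc4: +16 =1130
r109=1101101 pc5: +32 =1162
r110=1101110 pc5: +32 =1194
r111=1101111 pc6: +64 =1258
r112=1110000 pc3: +8 =1266
r113=1110001 pc4: +16 =1282
r114=1110010 pc4: +16 =1298
r115=1110011 pc5: +32 =1330
r116=1110100 pc4: +16 =1346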